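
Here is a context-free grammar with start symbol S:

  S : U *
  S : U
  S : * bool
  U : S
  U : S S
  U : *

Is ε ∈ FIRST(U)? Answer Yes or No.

No

No nonterminal in this grammar is nullable.
No production of U has an RHS whose symbols are all nullable, so U is not nullable.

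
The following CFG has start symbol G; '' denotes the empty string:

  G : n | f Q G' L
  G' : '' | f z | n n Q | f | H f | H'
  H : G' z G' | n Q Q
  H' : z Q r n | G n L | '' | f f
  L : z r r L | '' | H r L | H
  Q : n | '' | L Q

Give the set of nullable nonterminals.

Directly nullable (have an ''-production): G', H', L, Q.
No other nonterminal has a production whose RHS symbols are all nullable.

{ G', H', L, Q }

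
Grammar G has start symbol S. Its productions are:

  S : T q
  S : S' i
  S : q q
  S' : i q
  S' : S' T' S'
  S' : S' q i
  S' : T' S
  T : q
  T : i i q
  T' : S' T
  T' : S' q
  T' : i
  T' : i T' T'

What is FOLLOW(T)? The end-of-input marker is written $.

In S : T q: add FIRST(q) = { q }.
In T' : S' T: T is at the end, add FOLLOW(T') = { i, q }.
Union: FOLLOW(T) = { i, q }.

{ i, q }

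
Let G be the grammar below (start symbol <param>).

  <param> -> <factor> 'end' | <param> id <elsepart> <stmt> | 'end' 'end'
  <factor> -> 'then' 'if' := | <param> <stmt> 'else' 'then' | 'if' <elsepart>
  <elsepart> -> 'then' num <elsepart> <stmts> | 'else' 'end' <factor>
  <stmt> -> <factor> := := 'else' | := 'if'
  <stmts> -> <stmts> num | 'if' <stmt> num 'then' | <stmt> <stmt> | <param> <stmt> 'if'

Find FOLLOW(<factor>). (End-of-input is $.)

In <param> -> <factor> 'end': add FIRST('end') = { 'end' }.
In <elsepart> -> 'else' 'end' <factor>: <factor> is at the end, add FOLLOW(<elsepart>) = { 'end', 'if', 'then', := }.
In <stmt> -> <factor> := := 'else': add FIRST(:= := 'else') = { := }.
Union: FOLLOW(<factor>) = { 'end', 'if', 'then', := }.

{ 'end', 'if', 'then', := }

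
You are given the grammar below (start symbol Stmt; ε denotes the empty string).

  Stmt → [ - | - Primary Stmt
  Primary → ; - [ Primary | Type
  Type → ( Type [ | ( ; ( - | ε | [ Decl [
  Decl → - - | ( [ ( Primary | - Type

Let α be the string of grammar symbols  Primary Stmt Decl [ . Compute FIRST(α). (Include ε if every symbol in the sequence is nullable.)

{ (, -, ;, [ }

Add FIRST(Primary)\{ε} = { (, ;, [ }; Primary is nullable, continue.
Add FIRST(Stmt) = { -, [ }; Stmt is not nullable, stop.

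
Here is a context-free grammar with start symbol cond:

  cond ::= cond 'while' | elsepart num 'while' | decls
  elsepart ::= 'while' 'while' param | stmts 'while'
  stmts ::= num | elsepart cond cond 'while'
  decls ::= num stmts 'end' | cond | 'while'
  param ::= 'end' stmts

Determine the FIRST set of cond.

{ 'while', num }

From cond ::= cond 'while': add FIRST(cond) = { 'while', num }.
From cond ::= elsepart num 'while': add FIRST(elsepart) = { 'while', num }.
From cond ::= decls: add FIRST(decls) = { 'while', num }.
Union: FIRST(cond) = { 'while', num }.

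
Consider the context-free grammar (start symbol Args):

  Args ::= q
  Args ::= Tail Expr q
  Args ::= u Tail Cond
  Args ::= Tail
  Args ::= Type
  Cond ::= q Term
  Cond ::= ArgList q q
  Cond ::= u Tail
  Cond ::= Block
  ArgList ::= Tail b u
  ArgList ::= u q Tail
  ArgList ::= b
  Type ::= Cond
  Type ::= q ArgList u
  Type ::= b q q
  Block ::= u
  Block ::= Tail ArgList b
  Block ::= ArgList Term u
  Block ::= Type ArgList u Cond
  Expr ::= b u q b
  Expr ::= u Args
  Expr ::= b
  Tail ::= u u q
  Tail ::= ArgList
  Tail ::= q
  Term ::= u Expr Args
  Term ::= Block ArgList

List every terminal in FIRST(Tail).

Tail ::= u u q contributes {u}.
From Tail ::= ArgList: add FIRST(ArgList) = { b, q, u }.
Tail ::= q contributes {q}.
Union: FIRST(Tail) = { b, q, u }.

{ b, q, u }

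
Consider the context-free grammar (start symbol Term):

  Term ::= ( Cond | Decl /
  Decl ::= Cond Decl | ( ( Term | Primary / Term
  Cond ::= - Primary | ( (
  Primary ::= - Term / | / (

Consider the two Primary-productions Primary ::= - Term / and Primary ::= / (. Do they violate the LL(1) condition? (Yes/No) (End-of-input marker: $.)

No

FIRST(- Term /) = { - } and FIRST(/ () = { / }.
The FIRST sets are disjoint and neither alternative is nullable — no conflict.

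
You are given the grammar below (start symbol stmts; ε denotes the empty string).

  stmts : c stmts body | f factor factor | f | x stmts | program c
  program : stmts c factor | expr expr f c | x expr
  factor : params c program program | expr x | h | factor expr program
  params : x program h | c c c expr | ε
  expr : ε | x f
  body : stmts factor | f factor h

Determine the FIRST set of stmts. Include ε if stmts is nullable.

{ c, f, x }

stmts : c stmts body contributes {c}.
stmts : f factor factor contributes {f}.
stmts : f contributes {f}.
stmts : x stmts contributes {x}.
From stmts : program c: add FIRST(program) = { c, f, x }.
Union: FIRST(stmts) = { c, f, x }.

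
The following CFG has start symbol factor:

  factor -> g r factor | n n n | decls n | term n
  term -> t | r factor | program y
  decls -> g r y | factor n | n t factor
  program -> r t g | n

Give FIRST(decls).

{ g, n, r, t }

decls -> g r y contributes {g}.
From decls -> factor n: add FIRST(factor) = { g, n, r, t }.
decls -> n t factor contributes {n}.
Union: FIRST(decls) = { g, n, r, t }.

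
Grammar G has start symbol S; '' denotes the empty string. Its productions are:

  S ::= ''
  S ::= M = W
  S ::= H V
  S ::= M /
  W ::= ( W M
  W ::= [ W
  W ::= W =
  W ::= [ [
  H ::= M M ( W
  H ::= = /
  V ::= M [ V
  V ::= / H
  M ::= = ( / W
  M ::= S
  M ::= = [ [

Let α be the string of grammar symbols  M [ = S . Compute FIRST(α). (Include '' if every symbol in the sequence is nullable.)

{ (, /, =, [ }

Add FIRST(M)\{''} = { (, /, = }; M is nullable, continue.
[ is a terminal; add {[} and stop.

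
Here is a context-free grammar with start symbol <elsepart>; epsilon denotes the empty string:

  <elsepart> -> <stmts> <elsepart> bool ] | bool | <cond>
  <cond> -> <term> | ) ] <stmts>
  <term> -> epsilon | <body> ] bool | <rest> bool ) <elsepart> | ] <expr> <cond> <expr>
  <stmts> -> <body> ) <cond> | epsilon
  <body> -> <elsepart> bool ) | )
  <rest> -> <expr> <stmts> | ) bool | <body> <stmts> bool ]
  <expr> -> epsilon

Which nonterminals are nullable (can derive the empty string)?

Directly nullable (have an epsilon-production): <term>, <stmts>, <expr>.
<elsepart> -> <cond> with every symbol nullable, so <elsepart> is nullable.
<cond> -> <term> with every symbol nullable, so <cond> is nullable.
<rest> -> <expr> <stmts> with every symbol nullable, so <rest> is nullable.
No other nonterminal has a production whose RHS symbols are all nullable.

{ <cond>, <elsepart>, <expr>, <rest>, <stmts>, <term> }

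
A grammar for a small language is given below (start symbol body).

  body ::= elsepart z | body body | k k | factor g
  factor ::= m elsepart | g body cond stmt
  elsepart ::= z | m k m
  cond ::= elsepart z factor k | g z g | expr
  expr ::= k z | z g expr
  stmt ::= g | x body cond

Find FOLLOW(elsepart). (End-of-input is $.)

{ g, k, z }

In body ::= elsepart z: add FIRST(z) = { z }.
In factor ::= m elsepart: elsepart is at the end, add FOLLOW(factor) = { g, k }.
In cond ::= elsepart z factor k: add FIRST(z factor k) = { z }.
Union: FOLLOW(elsepart) = { g, k, z }.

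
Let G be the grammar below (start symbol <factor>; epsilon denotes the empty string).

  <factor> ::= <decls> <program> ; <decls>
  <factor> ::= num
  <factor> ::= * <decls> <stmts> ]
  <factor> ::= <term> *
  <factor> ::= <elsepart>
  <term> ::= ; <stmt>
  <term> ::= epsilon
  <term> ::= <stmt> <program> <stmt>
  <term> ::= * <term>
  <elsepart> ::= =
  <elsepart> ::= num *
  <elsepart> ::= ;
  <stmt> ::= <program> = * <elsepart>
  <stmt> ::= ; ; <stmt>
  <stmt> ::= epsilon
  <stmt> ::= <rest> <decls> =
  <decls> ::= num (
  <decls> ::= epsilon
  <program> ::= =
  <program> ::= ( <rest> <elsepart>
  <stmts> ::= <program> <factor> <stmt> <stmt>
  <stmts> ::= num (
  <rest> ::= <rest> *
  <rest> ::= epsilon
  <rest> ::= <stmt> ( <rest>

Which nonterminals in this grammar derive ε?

Directly nullable (have an epsilon-production): <term>, <stmt>, <decls>, <rest>.
No other nonterminal has a production whose RHS symbols are all nullable.

{ <decls>, <rest>, <stmt>, <term> }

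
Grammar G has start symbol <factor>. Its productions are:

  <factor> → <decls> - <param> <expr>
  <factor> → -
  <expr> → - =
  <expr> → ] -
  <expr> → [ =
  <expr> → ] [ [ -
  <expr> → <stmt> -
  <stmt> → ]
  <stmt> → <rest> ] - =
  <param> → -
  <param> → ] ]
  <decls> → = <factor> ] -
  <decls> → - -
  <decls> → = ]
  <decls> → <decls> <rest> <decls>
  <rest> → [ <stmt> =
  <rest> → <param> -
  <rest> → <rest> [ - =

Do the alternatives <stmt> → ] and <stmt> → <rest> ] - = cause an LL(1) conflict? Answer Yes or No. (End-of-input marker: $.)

Yes

FIRST(]) = { ] } and FIRST(<rest> ] - =) = { -, [, ] }.
Both contain ], so the two alternatives are not disjoint — LL(1) conflict.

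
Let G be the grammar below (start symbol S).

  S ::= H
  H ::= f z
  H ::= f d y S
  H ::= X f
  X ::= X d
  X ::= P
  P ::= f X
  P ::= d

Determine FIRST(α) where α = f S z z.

f is a terminal; add {f} and stop.

{ f }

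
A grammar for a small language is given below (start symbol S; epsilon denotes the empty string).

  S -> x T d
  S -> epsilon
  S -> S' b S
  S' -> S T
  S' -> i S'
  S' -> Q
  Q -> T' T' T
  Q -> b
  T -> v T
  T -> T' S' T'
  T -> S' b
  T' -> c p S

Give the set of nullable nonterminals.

{ S }

Directly nullable (have an epsilon-production): S.
No other nonterminal has a production whose RHS symbols are all nullable.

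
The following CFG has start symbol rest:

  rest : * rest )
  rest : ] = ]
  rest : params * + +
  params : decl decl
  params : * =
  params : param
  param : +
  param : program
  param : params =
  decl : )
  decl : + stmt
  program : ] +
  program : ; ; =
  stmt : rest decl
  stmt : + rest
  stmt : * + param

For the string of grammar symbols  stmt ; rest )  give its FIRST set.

{ ), *, +, ;, ] }

Add FIRST(stmt) = { ), *, +, ;, ] }; stmt is not nullable, stop.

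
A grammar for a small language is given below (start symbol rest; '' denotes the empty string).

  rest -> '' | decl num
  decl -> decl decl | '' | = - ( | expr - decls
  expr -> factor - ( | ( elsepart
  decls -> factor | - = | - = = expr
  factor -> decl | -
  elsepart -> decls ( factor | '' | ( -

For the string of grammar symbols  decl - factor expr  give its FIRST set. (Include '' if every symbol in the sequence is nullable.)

Add FIRST(decl)\{''} = { (, -, = }; decl is nullable, continue.
- is a terminal; add {-} and stop.

{ (, -, = }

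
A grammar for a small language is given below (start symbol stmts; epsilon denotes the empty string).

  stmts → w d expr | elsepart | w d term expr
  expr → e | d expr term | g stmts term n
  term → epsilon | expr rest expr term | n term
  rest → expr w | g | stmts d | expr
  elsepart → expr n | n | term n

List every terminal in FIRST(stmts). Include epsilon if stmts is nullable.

stmts → w d expr contributes {w}.
From stmts → elsepart: add FIRST(elsepart) = { d, e, g, n }.
stmts → w d term expr contributes {w}.
Union: FIRST(stmts) = { d, e, g, n, w }.

{ d, e, g, n, w }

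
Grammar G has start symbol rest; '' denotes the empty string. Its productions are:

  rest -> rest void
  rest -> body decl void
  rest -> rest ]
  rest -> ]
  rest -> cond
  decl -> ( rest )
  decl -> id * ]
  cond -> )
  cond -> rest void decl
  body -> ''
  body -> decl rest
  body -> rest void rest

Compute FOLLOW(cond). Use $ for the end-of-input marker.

In rest -> cond: cond is at the end, add FOLLOW(rest) = { $, (, ), ], id, void }.
Union: FOLLOW(cond) = { $, (, ), ], id, void }.

{ $, (, ), ], id, void }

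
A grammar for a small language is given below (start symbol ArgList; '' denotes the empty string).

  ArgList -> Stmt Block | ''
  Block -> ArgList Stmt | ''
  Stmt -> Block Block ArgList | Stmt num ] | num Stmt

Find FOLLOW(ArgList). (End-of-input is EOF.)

{ EOF, num }

ArgList is the start symbol, so EOF ∈ FOLLOW(ArgList).
In Block -> ArgList Stmt: add FIRST(Stmt)\{''} = { num }.
  Since Stmt is nullable, also add FOLLOW(Block) = { EOF, num }.
In Stmt -> Block Block ArgList: ArgList is at the end, add FOLLOW(Stmt) = { EOF, num }.
Union: FOLLOW(ArgList) = { EOF, num }.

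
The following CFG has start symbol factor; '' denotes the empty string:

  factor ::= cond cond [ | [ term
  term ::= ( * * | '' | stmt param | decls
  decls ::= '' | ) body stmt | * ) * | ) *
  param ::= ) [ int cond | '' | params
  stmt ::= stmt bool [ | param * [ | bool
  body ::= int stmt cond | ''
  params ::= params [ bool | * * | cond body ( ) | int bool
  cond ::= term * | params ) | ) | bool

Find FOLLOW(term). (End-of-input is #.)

{ #, * }

In factor ::= [ term: term is at the end, add FOLLOW(factor) = { # }.
In cond ::= term *: add FIRST(*) = { * }.
Union: FOLLOW(term) = { #, * }.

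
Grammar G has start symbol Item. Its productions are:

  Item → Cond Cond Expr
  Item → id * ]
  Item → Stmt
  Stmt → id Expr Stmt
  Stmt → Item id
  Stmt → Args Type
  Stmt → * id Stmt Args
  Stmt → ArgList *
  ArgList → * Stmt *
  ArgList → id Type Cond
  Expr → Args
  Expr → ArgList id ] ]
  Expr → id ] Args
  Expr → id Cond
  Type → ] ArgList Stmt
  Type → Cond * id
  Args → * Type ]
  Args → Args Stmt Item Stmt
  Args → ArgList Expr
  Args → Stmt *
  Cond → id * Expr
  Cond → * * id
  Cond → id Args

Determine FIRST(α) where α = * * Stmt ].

{ * }

* is a terminal; add {*} and stop.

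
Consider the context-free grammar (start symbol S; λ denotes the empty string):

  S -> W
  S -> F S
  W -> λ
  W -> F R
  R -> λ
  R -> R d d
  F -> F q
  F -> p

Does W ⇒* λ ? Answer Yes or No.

Yes

W has an λ-production, so W ⇒ λ.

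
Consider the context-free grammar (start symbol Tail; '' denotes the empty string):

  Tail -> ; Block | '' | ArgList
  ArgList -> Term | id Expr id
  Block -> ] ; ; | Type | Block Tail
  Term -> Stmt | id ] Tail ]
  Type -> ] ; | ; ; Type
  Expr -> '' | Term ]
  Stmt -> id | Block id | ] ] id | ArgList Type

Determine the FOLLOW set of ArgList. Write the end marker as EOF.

In Tail -> ArgList: ArgList is at the end, add FOLLOW(Tail) = { EOF, ;, ], id }.
In Stmt -> ArgList Type: add FIRST(Type) = { ;, ] }.
Union: FOLLOW(ArgList) = { EOF, ;, ], id }.

{ EOF, ;, ], id }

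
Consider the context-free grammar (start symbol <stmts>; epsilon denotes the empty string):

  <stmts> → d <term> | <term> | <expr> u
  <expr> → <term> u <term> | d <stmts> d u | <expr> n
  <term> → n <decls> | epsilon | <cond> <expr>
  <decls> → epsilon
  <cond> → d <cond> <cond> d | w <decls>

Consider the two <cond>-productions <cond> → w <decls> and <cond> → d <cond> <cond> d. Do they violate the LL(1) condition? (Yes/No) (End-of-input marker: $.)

No

FIRST(w <decls>) = { w } and FIRST(d <cond> <cond> d) = { d }.
The FIRST sets are disjoint and neither alternative is nullable — no conflict.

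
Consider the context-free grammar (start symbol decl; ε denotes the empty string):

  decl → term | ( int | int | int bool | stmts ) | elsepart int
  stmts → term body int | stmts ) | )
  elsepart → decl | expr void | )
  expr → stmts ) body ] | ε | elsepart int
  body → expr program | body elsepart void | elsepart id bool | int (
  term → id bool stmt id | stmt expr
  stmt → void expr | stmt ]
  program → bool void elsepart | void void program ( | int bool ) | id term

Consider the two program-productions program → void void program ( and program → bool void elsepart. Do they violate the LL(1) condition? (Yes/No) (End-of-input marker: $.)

No

FIRST(void void program () = { void } and FIRST(bool void elsepart) = { bool }.
The FIRST sets are disjoint and neither alternative is nullable — no conflict.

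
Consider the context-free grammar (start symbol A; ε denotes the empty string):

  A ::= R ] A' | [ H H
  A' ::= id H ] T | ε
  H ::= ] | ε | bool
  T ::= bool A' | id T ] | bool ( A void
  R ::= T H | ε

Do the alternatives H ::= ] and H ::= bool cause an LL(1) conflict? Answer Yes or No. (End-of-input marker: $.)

FIRST(]) = { ] } and FIRST(bool) = { bool }.
The FIRST sets are disjoint and neither alternative is nullable — no conflict.

No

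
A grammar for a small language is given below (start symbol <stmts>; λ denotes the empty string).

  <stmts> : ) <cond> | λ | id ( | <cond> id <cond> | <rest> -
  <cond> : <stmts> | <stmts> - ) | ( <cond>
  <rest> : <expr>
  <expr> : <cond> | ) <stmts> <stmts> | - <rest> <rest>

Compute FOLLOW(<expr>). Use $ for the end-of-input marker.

In <rest> : <expr>: <expr> is at the end, add FOLLOW(<rest>) = { (, ), -, id }.
Union: FOLLOW(<expr>) = { (, ), -, id }.

{ (, ), -, id }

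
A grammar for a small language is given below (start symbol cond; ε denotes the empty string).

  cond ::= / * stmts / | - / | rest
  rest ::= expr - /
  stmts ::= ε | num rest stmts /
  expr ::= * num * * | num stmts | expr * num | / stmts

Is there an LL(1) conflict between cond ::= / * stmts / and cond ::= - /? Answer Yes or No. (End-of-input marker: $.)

FIRST(/ * stmts /) = { / } and FIRST(- /) = { - }.
The FIRST sets are disjoint and neither alternative is nullable — no conflict.

No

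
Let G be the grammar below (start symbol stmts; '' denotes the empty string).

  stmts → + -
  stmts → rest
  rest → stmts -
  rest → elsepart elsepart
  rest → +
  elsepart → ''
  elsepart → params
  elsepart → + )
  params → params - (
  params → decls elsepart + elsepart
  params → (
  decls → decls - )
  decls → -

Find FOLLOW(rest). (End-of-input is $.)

{ $, - }

In stmts → rest: rest is at the end, add FOLLOW(stmts) = { $, - }.
Union: FOLLOW(rest) = { $, - }.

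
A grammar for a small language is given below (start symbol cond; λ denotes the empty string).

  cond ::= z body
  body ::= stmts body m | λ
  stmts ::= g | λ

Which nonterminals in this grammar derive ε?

Directly nullable (have an λ-production): body, stmts.
No other nonterminal has a production whose RHS symbols are all nullable.

{ body, stmts }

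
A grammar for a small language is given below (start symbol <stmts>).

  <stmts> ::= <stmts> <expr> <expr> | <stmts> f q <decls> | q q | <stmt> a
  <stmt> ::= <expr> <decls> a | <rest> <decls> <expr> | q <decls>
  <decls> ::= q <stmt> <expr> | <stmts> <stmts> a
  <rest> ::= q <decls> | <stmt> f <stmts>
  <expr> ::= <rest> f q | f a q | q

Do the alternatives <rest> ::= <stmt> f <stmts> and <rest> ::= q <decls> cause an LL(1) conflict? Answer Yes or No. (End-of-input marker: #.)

FIRST(<stmt> f <stmts>) = { f, q } and FIRST(q <decls>) = { q }.
Both contain q, so the two alternatives are not disjoint — LL(1) conflict.

Yes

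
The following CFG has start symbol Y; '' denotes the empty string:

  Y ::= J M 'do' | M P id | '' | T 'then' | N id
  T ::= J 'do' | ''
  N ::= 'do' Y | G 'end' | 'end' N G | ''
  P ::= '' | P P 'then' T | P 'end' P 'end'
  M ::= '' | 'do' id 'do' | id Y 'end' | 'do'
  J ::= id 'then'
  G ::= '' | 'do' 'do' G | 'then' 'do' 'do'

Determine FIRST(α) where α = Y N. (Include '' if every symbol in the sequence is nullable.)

{ 'do', 'end', 'then', id, '' }

Add FIRST(Y)\{''} = { 'do', 'end', 'then', id }; Y is nullable, continue.
Add FIRST(N)\{''} = { 'do', 'end', 'then' }; N is nullable, continue.
Every symbol is nullable, so include ''.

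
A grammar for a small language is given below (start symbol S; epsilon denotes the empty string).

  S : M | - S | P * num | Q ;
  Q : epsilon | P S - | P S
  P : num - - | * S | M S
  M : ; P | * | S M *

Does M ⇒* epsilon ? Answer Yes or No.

Nullable nonterminals: Q.
No production of M has an RHS whose symbols are all nullable, so M is not nullable.

No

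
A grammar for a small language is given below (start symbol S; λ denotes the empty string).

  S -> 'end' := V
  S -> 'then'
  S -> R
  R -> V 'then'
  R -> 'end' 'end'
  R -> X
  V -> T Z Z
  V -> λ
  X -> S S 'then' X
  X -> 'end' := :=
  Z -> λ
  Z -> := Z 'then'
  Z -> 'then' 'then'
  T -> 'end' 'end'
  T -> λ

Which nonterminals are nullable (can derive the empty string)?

Directly nullable (have an λ-production): V, Z, T.
No other nonterminal has a production whose RHS symbols are all nullable.

{ T, V, Z }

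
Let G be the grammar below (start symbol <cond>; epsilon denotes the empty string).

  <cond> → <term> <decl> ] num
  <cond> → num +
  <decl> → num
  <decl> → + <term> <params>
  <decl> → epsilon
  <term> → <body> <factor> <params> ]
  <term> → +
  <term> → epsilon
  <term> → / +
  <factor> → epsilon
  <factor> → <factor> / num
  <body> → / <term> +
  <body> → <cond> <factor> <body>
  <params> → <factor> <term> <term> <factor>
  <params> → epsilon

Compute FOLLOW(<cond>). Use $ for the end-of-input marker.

<cond> is the start symbol, so $ ∈ FOLLOW(<cond>).
In <body> → <cond> <factor> <body>: add FIRST(<factor> <body>) = { +, /, ], num }.
Union: FOLLOW(<cond>) = { $, +, /, ], num }.

{ $, +, /, ], num }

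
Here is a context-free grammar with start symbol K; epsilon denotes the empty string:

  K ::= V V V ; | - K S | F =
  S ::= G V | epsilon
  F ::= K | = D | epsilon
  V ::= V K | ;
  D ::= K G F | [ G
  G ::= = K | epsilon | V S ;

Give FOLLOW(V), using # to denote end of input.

{ #, -, ;, = }

In K ::= V V V ;: add FIRST(V V ;) = { ; }.
In K ::= V V V ;: add FIRST(V ;) = { ; }.
In K ::= V V V ;: add FIRST(;) = { ; }.
In S ::= G V: V is at the end, add FOLLOW(S) = { #, -, ;, = }.
In V ::= V K: add FIRST(K) = { -, ;, = }.
In G ::= V S ;: add FIRST(S ;) = { ;, = }.
Union: FOLLOW(V) = { #, -, ;, = }.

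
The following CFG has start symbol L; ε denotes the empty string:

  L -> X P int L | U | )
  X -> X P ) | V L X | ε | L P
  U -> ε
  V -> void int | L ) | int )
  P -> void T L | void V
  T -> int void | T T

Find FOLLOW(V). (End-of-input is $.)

In X -> V L X: add FIRST(L X)\{ε} = { ), int, void }.
  Since L X is nullable, also add FOLLOW(X) = { void }.
In P -> void V: V is at the end, add FOLLOW(P) = { ), int, void }.
Union: FOLLOW(V) = { ), int, void }.

{ ), int, void }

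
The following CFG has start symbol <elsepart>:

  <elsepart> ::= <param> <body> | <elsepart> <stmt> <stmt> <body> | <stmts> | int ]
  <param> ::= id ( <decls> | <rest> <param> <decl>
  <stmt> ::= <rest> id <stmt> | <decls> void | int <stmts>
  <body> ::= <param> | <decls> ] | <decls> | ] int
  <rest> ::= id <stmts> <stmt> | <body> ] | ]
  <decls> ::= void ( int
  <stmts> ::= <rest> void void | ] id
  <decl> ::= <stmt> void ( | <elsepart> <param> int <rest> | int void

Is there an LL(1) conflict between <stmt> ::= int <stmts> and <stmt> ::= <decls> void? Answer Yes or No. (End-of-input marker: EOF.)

No

FIRST(int <stmts>) = { int } and FIRST(<decls> void) = { void }.
The FIRST sets are disjoint and neither alternative is nullable — no conflict.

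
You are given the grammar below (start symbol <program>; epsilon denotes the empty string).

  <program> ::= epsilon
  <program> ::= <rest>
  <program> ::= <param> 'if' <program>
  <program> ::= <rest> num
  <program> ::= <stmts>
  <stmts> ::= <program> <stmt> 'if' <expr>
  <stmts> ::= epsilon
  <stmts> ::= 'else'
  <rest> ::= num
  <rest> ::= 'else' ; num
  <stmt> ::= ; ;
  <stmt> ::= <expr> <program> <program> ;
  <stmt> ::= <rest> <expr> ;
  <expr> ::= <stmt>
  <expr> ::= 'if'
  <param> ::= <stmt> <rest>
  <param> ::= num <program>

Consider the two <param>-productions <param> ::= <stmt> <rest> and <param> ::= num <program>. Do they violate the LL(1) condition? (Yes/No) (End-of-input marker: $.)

Yes

FIRST(<stmt> <rest>) = { 'else', 'if', ;, num } and FIRST(num <program>) = { num }.
Both contain num, so the two alternatives are not disjoint — LL(1) conflict.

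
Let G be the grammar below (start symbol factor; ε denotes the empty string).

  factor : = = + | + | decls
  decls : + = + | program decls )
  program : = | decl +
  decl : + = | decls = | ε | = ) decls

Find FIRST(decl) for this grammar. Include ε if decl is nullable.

{ +, =, ε }

decl : + = contributes {+}.
From decl : decls =: add FIRST(decls) = { +, = }.
decl : ε contributes ε.
decl : = ) decls contributes {=}.
Union: FIRST(decl) = { +, =, ε }.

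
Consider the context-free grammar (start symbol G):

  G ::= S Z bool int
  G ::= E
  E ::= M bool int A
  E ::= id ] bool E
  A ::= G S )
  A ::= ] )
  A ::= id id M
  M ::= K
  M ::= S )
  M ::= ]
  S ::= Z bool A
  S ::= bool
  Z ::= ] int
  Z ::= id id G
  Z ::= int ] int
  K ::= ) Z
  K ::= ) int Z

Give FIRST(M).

From M ::= K: add FIRST(K) = { ) }.
From M ::= S ): add FIRST(S) = { ], bool, id, int }.
M ::= ] contributes {]}.
Union: FIRST(M) = { ), ], bool, id, int }.

{ ), ], bool, id, int }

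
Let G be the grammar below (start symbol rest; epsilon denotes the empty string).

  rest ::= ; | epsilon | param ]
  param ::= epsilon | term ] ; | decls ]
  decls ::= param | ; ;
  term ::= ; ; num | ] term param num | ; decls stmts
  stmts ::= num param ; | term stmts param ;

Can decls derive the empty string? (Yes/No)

Yes

decls ::= param and each of param is nullable, so decls ⇒* epsilon.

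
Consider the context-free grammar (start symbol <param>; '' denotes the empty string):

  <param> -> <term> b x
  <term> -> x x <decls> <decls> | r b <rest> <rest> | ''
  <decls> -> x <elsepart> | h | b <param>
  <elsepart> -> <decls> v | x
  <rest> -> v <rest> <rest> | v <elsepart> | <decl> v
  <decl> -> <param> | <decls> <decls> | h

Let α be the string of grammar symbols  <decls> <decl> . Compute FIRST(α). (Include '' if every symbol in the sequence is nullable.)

{ b, h, x }

Add FIRST(<decls>) = { b, h, x }; <decls> is not nullable, stop.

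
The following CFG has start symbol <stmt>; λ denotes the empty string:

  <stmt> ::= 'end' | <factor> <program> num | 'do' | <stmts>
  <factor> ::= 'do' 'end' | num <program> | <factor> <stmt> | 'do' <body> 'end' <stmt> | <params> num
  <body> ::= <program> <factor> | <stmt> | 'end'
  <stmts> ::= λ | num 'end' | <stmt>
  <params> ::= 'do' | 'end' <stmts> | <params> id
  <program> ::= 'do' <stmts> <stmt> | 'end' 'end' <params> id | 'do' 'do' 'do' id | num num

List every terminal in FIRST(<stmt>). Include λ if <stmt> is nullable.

<stmt> ::= 'end' contributes {'end'}.
From <stmt> ::= <factor> <program> num: add FIRST(<factor>) = { 'do', 'end', num }.
<stmt> ::= 'do' contributes {'do'}.
From <stmt> ::= <stmts>: add FIRST(<stmts>) = { 'do', 'end', num, λ } (including λ since <stmts> is nullable).
Union: FIRST(<stmt>) = { 'do', 'end', num, λ }.

{ 'do', 'end', num, λ }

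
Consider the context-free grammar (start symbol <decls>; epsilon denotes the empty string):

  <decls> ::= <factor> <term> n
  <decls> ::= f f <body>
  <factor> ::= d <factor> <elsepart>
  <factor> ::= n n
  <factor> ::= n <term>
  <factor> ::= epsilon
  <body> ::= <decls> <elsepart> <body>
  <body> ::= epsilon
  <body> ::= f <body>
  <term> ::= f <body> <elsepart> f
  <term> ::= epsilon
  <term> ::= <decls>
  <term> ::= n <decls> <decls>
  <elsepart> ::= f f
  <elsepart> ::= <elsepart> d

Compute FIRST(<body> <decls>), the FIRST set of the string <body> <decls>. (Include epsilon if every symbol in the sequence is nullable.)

Add FIRST(<body>)\{epsilon} = { d, f, n }; <body> is nullable, continue.
Add FIRST(<decls>) = { d, f, n }; <decls> is not nullable, stop.

{ d, f, n }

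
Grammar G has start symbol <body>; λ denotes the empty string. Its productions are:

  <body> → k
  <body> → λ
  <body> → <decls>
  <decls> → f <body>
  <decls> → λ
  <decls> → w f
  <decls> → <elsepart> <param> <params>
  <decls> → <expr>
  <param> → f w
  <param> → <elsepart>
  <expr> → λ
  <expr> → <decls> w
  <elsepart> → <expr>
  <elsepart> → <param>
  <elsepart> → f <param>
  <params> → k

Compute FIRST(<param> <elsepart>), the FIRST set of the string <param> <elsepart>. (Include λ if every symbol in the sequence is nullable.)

Add FIRST(<param>)\{λ} = { f, k, w }; <param> is nullable, continue.
Add FIRST(<elsepart>)\{λ} = { f, k, w }; <elsepart> is nullable, continue.
Every symbol is nullable, so include λ.

{ f, k, w, λ }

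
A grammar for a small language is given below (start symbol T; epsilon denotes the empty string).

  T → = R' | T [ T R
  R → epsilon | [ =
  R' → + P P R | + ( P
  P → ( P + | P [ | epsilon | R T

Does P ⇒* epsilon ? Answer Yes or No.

Yes

P has an epsilon-production, so P ⇒ epsilon.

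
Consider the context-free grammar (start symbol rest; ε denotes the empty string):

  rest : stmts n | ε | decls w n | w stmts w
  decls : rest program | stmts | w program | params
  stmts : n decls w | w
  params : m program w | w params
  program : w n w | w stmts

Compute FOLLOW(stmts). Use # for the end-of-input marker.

In rest : stmts n: add FIRST(n) = { n }.
In rest : w stmts w: add FIRST(w) = { w }.
In decls : stmts: stmts is at the end, add FOLLOW(decls) = { w }.
In program : w stmts: stmts is at the end, add FOLLOW(program) = { w }.
Union: FOLLOW(stmts) = { n, w }.

{ n, w }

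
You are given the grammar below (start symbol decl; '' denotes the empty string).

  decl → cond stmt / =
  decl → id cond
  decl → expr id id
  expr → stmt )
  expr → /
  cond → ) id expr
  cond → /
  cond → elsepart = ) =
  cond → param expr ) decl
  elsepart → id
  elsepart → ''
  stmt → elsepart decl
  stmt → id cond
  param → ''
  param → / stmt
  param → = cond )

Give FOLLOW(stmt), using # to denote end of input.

{ ), /, =, id }

In decl → cond stmt / =: add FIRST(/ =) = { / }.
In expr → stmt ): add FIRST()) = { ) }.
In param → / stmt: stmt is at the end, add FOLLOW(param) = { ), /, =, id }.
Union: FOLLOW(stmt) = { ), /, =, id }.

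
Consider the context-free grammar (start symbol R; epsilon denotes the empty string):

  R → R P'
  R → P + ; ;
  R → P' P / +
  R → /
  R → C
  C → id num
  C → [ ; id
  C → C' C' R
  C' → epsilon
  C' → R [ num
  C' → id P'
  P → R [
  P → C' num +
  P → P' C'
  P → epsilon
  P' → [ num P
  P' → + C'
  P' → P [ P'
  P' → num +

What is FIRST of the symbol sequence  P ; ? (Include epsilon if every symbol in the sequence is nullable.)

{ +, /, ;, [, id, num }

Add FIRST(P)\{epsilon} = { +, /, [, id, num }; P is nullable, continue.
; is a terminal; add {;} and stop.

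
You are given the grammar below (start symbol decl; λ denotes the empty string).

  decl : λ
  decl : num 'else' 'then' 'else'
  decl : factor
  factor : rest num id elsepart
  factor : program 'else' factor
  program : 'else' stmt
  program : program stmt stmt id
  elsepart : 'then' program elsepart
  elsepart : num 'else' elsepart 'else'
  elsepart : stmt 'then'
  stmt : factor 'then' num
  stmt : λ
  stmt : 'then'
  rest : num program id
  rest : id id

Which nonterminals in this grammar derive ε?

{ decl, stmt }

Directly nullable (have an λ-production): decl, stmt.
No other nonterminal has a production whose RHS symbols are all nullable.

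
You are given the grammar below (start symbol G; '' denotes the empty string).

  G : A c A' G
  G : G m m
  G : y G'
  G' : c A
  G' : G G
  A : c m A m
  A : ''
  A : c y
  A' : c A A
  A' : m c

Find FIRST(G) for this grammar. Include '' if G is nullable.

From G : A c A' G: A nullable, take FIRST(A) ∪ {c} = { c }.
From G : G m m: add FIRST(G) = { c, y }.
G : y G' contributes {y}.
Union: FIRST(G) = { c, y }.

{ c, y }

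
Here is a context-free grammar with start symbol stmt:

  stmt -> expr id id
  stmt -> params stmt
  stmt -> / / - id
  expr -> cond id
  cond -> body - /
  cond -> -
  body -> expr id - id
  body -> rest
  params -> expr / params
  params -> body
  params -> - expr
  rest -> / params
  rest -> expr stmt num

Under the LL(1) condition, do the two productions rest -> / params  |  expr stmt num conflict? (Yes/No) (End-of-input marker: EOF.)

Yes

FIRST(/ params) = { / } and FIRST(expr stmt num) = { -, / }.
Both contain /, so the two alternatives are not disjoint — LL(1) conflict.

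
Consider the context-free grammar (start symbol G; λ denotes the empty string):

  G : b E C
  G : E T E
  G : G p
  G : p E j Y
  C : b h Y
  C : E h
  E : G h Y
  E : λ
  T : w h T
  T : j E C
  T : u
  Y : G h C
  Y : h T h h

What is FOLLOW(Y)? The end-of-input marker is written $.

{ $, b, h, j, p, u, w }

In G : p E j Y: Y is at the end, add FOLLOW(G) = { $, h, p }.
In C : b h Y: Y is at the end, add FOLLOW(C) = { $, b, h, j, p, u, w }.
In E : G h Y: Y is at the end, add FOLLOW(E) = { $, b, h, j, p, u, w }.
Union: FOLLOW(Y) = { $, b, h, j, p, u, w }.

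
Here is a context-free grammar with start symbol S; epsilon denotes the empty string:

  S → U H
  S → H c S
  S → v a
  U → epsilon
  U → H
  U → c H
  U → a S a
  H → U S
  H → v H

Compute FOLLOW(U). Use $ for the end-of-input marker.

In S → U H: add FIRST(H) = { a, c, v }.
In H → U S: add FIRST(S) = { a, c, v }.
Union: FOLLOW(U) = { a, c, v }.

{ a, c, v }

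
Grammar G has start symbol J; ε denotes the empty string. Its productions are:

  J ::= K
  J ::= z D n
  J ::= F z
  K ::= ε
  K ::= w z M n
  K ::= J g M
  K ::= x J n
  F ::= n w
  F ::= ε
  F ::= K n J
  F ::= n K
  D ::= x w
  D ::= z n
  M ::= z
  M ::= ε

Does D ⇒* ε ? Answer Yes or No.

Nullable nonterminals: F, J, K, M.
No production of D has an RHS whose symbols are all nullable, so D is not nullable.

No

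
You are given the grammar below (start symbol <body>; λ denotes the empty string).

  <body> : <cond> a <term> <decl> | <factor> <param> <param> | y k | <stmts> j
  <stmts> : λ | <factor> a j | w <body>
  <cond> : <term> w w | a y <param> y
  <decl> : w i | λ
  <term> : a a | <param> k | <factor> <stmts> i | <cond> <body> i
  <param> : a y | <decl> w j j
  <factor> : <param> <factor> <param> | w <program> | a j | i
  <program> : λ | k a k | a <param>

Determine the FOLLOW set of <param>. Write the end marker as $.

{ $, a, i, j, k, w, y }

In <body> : <factor> <param> <param>: add FIRST(<param>) = { a, w }.
In <body> : <factor> <param> <param>: <param> is at the end, add FOLLOW(<body>) = { $, i, j }.
In <cond> : a y <param> y: add FIRST(y) = { y }.
In <term> : <param> k: add FIRST(k) = { k }.
In <factor> : <param> <factor> <param>: add FIRST(<factor> <param>) = { a, i, w }.
In <factor> : <param> <factor> <param>: <param> is at the end, add FOLLOW(<factor>) = { a, i, w }.
In <program> : a <param>: <param> is at the end, add FOLLOW(<program>) = { a, i, w }.
Union: FOLLOW(<param>) = { $, a, i, j, k, w, y }.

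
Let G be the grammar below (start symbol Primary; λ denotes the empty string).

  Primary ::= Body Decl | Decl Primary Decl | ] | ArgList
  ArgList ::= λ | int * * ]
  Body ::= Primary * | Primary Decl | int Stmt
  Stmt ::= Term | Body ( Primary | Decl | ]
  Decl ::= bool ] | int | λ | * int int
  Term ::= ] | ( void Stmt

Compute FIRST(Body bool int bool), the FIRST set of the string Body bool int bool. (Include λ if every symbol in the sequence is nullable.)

{ *, ], bool, int }

Add FIRST(Body)\{λ} = { *, ], bool, int }; Body is nullable, continue.
bool is a terminal; add {bool} and stop.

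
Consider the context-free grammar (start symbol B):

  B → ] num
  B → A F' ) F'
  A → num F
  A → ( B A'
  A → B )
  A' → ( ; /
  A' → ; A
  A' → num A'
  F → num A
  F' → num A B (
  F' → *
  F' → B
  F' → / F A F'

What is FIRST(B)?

B → ] num contributes {]}.
From B → A F' ) F': add FIRST(A) = { (, ], num }.
Union: FIRST(B) = { (, ], num }.

{ (, ], num }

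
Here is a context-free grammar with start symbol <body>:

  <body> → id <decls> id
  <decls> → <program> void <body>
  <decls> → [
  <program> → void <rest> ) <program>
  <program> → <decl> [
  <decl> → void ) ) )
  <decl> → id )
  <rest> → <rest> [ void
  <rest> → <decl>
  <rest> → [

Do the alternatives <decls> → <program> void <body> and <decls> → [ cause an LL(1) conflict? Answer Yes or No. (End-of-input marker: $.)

No

FIRST(<program> void <body>) = { id, void } and FIRST([) = { [ }.
The FIRST sets are disjoint and neither alternative is nullable — no conflict.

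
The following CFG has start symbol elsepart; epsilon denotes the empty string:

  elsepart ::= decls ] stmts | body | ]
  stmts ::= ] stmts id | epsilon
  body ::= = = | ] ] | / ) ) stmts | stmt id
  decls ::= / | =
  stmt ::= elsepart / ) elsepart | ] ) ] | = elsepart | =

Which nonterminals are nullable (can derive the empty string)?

{ stmts }

Directly nullable (have an epsilon-production): stmts.
No other nonterminal has a production whose RHS symbols are all nullable.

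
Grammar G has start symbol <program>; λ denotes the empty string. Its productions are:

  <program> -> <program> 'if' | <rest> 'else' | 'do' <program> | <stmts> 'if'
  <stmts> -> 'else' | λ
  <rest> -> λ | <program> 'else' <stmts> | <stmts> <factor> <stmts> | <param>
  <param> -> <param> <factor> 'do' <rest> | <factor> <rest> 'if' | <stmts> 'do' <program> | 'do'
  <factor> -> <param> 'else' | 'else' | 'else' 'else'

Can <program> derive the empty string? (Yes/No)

Nullable nonterminals: <rest>, <stmts>.
No production of <program> has an RHS whose symbols are all nullable, so <program> is not nullable.

No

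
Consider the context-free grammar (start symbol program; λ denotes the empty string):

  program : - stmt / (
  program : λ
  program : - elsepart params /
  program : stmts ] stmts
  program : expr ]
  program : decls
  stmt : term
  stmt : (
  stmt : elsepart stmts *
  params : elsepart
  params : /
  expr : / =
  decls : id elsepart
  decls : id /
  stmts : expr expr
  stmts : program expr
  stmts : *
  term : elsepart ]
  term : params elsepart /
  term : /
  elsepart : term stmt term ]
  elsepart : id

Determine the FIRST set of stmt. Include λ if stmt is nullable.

{ (, /, id }

From stmt : term: add FIRST(term) = { /, id }.
stmt : ( contributes {(}.
From stmt : elsepart stmts *: add FIRST(elsepart) = { /, id }.
Union: FIRST(stmt) = { (, /, id }.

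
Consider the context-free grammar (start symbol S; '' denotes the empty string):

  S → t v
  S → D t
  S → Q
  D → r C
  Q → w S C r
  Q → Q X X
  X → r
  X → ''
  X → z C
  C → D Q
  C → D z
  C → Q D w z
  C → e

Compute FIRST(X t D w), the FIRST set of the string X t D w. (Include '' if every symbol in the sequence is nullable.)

{ r, t, z }

Add FIRST(X)\{''} = { r, z }; X is nullable, continue.
t is a terminal; add {t} and stop.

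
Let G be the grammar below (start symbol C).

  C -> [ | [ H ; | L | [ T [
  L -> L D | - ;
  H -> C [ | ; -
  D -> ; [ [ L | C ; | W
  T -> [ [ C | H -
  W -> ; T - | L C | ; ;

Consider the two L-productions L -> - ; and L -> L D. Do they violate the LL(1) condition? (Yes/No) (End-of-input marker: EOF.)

Yes

FIRST(- ;) = { - } and FIRST(L D) = { - }.
Both contain -, so the two alternatives are not disjoint — LL(1) conflict.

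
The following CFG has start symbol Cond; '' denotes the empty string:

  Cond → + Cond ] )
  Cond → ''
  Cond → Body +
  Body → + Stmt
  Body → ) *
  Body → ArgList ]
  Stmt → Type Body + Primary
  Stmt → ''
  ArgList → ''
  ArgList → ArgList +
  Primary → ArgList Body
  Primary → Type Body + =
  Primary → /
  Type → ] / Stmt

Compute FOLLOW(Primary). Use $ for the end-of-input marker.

In Stmt → Type Body + Primary: Primary is at the end, add FOLLOW(Stmt) = { ), +, ] }.
Union: FOLLOW(Primary) = { ), +, ] }.

{ ), +, ] }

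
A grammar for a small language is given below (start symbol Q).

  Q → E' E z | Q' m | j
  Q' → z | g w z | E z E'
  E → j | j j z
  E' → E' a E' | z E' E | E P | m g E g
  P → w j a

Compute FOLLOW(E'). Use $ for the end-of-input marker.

{ a, j, m }

In Q → E' E z: add FIRST(E z) = { j }.
In Q' → E z E': E' is at the end, add FOLLOW(Q') = { m }.
In E' → E' a E': add FIRST(a E') = { a }.
In E' → E' a E': E' is at the end, add FOLLOW(E') = { a, j, m }.
In E' → z E' E: add FIRST(E) = { j }.
Union: FOLLOW(E') = { a, j, m }.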